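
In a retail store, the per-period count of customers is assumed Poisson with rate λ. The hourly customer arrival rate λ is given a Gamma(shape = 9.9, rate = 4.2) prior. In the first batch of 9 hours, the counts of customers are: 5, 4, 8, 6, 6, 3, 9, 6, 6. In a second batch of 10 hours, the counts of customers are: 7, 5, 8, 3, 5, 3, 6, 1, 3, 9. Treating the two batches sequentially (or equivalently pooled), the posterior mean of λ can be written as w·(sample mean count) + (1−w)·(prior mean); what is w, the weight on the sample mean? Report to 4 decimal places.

With a Gamma(shape α, rate β) prior, the Poisson likelihood is conjugate: the posterior is Gamma(α + ΣXᵢ, β + n).
Total number of hours: n = 9 + 10 = 19.
Posterior mean = (α₀+S)/(β₀+n) = [n/(β₀+n)]·(S/n) + [β₀/(β₀+n)]·(α₀/β₀), so only n and β₀ enter the weight.
Weight on data w = n/(β₀+n) = 19/(4.2+19) = 19/23.2 = 0.8190.

0.8190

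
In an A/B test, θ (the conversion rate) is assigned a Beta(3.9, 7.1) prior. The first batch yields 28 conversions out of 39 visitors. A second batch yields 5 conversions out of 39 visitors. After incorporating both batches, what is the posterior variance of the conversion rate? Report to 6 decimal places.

0.002697

The Beta prior is conjugate to a Binomial/Bernoulli likelihood; the update adds successes to α and failures to β.
After batch 1: Beta(3.9+28, 7.1+11) = Beta(31.9, 18.1).
After batch 2: Beta(31.9+5, 18.1+34) = Beta(36.9, 52.1).
Var = αβ/((α+β)²(α+β+1)) = 36.9·52.1/(89.0²·90.0) = 0.002697.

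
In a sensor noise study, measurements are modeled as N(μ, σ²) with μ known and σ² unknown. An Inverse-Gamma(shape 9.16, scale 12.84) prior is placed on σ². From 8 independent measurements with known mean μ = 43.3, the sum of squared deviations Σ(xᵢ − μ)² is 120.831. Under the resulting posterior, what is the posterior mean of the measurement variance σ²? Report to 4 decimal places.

6.0243

With known mean μ and an Inverse-Gamma(α, β) prior on σ², the Normal likelihood is conjugate: posterior is Inv-Gamma(α + n/2, β + Σ(xᵢ−μ)²/2).
Posterior: Inv-Gamma(9.16 + 8/2, 12.84 + 120.831/2) = Inv-Gamma(13.16, 73.2555).
E[σ²|data] = β/(α−1) = 73.2555/12.16 = 6.0243.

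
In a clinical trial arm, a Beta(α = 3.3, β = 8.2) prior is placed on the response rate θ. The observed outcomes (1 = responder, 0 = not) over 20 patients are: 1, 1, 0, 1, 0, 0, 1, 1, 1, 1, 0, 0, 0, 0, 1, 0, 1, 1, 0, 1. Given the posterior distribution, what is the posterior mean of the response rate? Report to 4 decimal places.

0.4540

The Beta prior is conjugate to a Binomial/Bernoulli likelihood; the update adds successes to α and failures to β.
Posterior: Beta(α+k, β+n−k) = Beta(3.3+11, 8.2+9) = Beta(14.3, 17.2).
Posterior mean = α/(α+β) = 14.3/31.5 = 0.4540.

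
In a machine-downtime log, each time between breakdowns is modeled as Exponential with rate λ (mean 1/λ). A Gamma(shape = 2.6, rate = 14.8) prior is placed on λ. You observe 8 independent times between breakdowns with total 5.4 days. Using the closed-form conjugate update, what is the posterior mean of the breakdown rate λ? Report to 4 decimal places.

0.5248

With a Gamma(shape α, rate β) prior on the exponential rate λ, the posterior after n observations with total T = Σxᵢ is Gamma(α+n, β+T).
Posterior: Gamma(2.6+8, 14.8+5.4) = Gamma(10.6, 20.2).
Posterior mean of λ = α/β = 10.6/20.2 = 0.5248.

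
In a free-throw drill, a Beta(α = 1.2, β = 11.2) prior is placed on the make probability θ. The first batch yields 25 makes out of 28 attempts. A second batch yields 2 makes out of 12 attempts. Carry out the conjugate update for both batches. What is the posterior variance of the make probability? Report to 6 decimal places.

0.004654

The Beta prior is conjugate to a Binomial/Bernoulli likelihood; the update adds successes to α and failures to β.
After batch 1: Beta(1.2+25, 11.2+3) = Beta(26.2, 14.2).
After batch 2: Beta(26.2+2, 14.2+10) = Beta(28.2, 24.2).
Var = αβ/((α+β)²(α+β+1)) = 28.2·24.2/(52.4²·53.4) = 0.004654.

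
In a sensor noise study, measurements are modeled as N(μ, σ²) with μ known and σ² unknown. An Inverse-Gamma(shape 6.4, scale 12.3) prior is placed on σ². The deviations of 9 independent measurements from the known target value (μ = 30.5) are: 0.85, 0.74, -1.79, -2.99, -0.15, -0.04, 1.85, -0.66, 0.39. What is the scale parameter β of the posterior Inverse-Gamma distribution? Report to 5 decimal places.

21.02430

With known mean μ and an Inverse-Gamma(α, β) prior on σ², the Normal likelihood is conjugate: posterior is Inv-Gamma(α + n/2, β + Σ(xᵢ−μ)²/2).
Σ(xᵢ−μ)² = (0.85)² + (0.74)² + (-1.79)² + (-2.99)² + (-0.15)² + (-0.04)² + (1.85)² + (-0.66)² + (0.39)² = 17.4486.
Posterior: Inv-Gamma(6.4 + 9/2, 12.3 + 17.4486/2) = Inv-Gamma(10.90, 21.02430).
Posterior β = 21.02430.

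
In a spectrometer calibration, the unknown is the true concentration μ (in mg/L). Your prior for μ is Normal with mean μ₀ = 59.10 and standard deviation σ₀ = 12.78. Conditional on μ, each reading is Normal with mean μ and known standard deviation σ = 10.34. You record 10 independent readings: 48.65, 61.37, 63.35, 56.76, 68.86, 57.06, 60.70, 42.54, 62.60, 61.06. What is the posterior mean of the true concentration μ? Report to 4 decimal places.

For Normal data with known variance σ², a Normal(μ₀, σ₀²) prior on μ is conjugate. Posterior precision = 1/σ₀² + n/σ²; posterior mean is the precision-weighted average of μ₀ and x̄.
Σxᵢ = 48.65 + 61.37 + 63.35 + 56.76 + 68.86 + 57.06 + 60.70 + 42.54 + 62.60 + 61.06 = 582.95, so n·x̄ = 582.95.
σ₀² = 12.78² = 163.3284, σ² = 10.34² = 106.9156; σ² + n·σ₀² = 106.9156 + 10·163.3284 = 1740.1996.
Posterior mean = (μ₀/σ₀² + n·x̄/σ²)/(1/σ₀² + n/σ²) = (σ²·μ₀ + σ₀²·n·x̄)/(σ² + n·σ₀²) = (106.9156·59.10 + 163.3284·582.95)/1740.1996 = 101531.00274/1740.1996 = 58.3445.

58.3445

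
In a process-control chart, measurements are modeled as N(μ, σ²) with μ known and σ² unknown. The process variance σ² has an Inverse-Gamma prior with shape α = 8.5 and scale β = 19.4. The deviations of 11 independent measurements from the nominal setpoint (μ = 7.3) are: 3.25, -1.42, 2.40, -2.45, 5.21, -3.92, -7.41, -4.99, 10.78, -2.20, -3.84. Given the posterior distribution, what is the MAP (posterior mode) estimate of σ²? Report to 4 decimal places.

10.7085

With known mean μ and an Inverse-Gamma(α, β) prior on σ², the Normal likelihood is conjugate: posterior is Inv-Gamma(α + n/2, β + Σ(xᵢ−μ)²/2).
Σ(xᵢ−μ)² = (3.25)² + (-1.42)² + (2.40)² + (-2.45)² + (5.21)² + (-3.92)² + (-7.41)² + (-4.99)² + (10.78)² + (-2.20)² + (-3.84)² = 282.4541.
Posterior: Inv-Gamma(8.5 + 11/2, 19.4 + 282.4541/2) = Inv-Gamma(14.00, 160.62705).
Mode = β/(α+1) = 160.62705/15.00 = 10.7085.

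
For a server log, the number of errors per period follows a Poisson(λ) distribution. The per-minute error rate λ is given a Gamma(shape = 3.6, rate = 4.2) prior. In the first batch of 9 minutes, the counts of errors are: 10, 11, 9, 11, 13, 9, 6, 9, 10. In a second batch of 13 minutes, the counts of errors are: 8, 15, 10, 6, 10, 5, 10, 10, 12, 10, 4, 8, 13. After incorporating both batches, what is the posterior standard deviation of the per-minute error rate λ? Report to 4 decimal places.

0.5565

With a Gamma(shape α, rate β) prior, the Poisson likelihood is conjugate: the posterior is Gamma(α + ΣXᵢ, β + n).
Batch 1: sum of counts S = 88 over n = 9 minutes.
After batch 1: Gamma(α+S, β+n) = Gamma(3.6+88, 4.2+9) = Gamma(91.6, 13.2).
Batch 2: sum of counts S = 121 over n = 13 minutes.
After batch 2: Gamma(α+S, β+n) = Gamma(91.6+121, 13.2+13) = Gamma(212.6, 26.2).
SD = √α/β = √212.6/26.2 = 0.5565.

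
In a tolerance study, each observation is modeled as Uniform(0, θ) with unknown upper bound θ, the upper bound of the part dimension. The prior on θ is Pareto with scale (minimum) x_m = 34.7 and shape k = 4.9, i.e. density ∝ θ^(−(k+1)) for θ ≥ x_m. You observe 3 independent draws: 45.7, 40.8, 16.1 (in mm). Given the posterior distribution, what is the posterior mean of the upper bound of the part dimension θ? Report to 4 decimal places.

52.3232

A Pareto(scale x_m, shape k) prior on the upper bound θ of Uniform(0, θ) is conjugate: posterior is Pareto(max(x_m, max xᵢ), k + n).
Sample maximum = 45.7; prior scale x_m = 34.7 → posterior scale = max = 45.7.
Posterior shape = 4.9 + 3 = 7.9.
E[θ|data] = k·x_m/(k−1) = 7.9·45.7/6.9 = 52.3232.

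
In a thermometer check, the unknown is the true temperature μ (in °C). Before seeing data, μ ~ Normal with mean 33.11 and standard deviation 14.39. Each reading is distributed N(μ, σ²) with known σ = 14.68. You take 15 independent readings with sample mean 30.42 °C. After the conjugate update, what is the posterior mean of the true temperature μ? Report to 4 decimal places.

30.5945

For Normal data with known variance σ², a Normal(μ₀, σ₀²) prior on μ is conjugate. Posterior precision = 1/σ₀² + n/σ²; posterior mean is the precision-weighted average of μ₀ and x̄.
n·x̄ = 15·30.42 = 456.3.
σ₀² = 14.39² = 207.0721, σ² = 14.68² = 215.5024; σ² + n·σ₀² = 215.5024 + 15·207.0721 = 3321.5839.
Posterior mean = (μ₀/σ₀² + n·x̄/σ²)/(1/σ₀² + n/σ²) = (σ²·μ₀ + σ₀²·n·x̄)/(σ² + n·σ₀²) = (215.5024·33.11 + 207.0721·456.3)/3321.5839 = 101622.283694/3321.5839 = 30.5945.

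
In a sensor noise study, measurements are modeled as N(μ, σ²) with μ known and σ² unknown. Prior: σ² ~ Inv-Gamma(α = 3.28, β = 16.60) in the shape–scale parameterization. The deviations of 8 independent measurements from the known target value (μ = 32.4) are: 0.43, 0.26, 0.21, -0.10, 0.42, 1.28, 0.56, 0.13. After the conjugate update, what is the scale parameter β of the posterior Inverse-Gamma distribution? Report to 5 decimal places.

17.82595

With known mean μ and an Inverse-Gamma(α, β) prior on σ², the Normal likelihood is conjugate: posterior is Inv-Gamma(α + n/2, β + Σ(xᵢ−μ)²/2).
Σ(xᵢ−μ)² = (0.43)² + (0.26)² + (0.21)² + (-0.10)² + (0.42)² + (1.28)² + (0.56)² + (0.13)² = 2.4519.
Posterior: Inv-Gamma(3.28 + 8/2, 16.60 + 2.4519/2) = Inv-Gamma(7.28, 17.82595).
Posterior β = 17.82595.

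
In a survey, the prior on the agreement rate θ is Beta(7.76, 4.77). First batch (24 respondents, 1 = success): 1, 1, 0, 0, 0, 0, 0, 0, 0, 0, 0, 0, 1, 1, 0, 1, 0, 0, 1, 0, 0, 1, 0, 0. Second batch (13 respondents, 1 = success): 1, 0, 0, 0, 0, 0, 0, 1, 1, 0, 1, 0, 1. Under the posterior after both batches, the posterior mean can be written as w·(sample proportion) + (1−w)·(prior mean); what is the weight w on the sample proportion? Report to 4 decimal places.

The Beta prior is conjugate to a Binomial/Bernoulli likelihood; the update adds successes to α and failures to β.
Total number of respondents: n = 24 + 13 = 37.
Posterior mean = (α₀+k)/(α₀+β₀+n) = [n/(α₀+β₀+n)]·(k/n) + [(α₀+β₀)/(α₀+β₀+n)]·α₀/(α₀+β₀), so only n and the prior enter the weight.
The weight on the data is w = n/(α₀+β₀+n) = 37/(7.76+4.77+37) = 37/49.53 = 0.7470.

0.7470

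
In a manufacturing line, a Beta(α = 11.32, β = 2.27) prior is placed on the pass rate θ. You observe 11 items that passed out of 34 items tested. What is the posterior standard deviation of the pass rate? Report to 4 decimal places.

0.0716

The Beta prior is conjugate to a Binomial/Bernoulli likelihood; the update adds successes to α and failures to β.
Posterior: Beta(α+k, β+n−k) = Beta(11.32+11, 2.27+23) = Beta(22.32, 25.27).
Var = αβ/((α+β)²(α+β+1)) = 22.32·25.27/(47.59²·48.59) = 0.00512532; SD = √0.00512532 = 0.0716.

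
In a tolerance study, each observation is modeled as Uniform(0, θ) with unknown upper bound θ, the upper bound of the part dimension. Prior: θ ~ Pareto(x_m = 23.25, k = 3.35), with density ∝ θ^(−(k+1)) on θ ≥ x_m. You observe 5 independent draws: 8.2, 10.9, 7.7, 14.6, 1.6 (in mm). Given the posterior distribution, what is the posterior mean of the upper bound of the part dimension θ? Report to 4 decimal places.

26.4133

A Pareto(scale x_m, shape k) prior on the upper bound θ of Uniform(0, θ) is conjugate: posterior is Pareto(max(x_m, max xᵢ), k + n).
Sample maximum = 14.6; prior scale x_m = 23.25 → posterior scale = max = 23.25.
Posterior shape = 3.35 + 5 = 8.35.
E[θ|data] = k·x_m/(k−1) = 8.35·23.25/7.35 = 26.4133.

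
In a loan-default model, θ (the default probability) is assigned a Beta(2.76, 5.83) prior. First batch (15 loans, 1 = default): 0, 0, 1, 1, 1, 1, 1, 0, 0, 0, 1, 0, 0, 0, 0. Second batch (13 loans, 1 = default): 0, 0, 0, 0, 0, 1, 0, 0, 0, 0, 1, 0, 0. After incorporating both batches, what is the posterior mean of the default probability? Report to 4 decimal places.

The Beta prior is conjugate to a Binomial/Bernoulli likelihood; the update adds successes to α and failures to β.
After batch 1: Beta(2.76+6, 5.83+9) = Beta(8.76, 14.83).
After batch 2: Beta(8.76+2, 14.83+11) = Beta(10.76, 25.83).
Posterior mean = α/(α+β) = 10.76/36.59 = 0.2941.

0.2941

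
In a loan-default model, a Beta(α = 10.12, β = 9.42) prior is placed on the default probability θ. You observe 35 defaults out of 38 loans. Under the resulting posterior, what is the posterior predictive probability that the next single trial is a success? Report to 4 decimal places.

0.7842

The Beta prior is conjugate to a Binomial/Bernoulli likelihood; the update adds successes to α and failures to β.
Posterior: Beta(α+k, β+n−k) = Beta(10.12+35, 9.42+3) = Beta(45.12, 12.42).
For a single future Bernoulli trial, P(success | data) = α/(α+β) = 0.7842.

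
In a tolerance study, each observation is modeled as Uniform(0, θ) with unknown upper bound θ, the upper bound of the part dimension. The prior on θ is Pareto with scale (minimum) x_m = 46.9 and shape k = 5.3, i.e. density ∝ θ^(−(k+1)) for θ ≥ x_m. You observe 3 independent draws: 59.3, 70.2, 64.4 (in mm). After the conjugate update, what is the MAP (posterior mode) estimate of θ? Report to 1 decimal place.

A Pareto(scale x_m, shape k) prior on the upper bound θ of Uniform(0, θ) is conjugate: posterior is Pareto(max(x_m, max xᵢ), k + n).
Sample maximum = 70.2; prior scale x_m = 46.9 → posterior scale = max = 70.2.
Posterior shape = 5.3 + 3 = 8.3.
The Pareto density is decreasing on [x_m, ∞), so the mode is x_m = 70.2.

70.2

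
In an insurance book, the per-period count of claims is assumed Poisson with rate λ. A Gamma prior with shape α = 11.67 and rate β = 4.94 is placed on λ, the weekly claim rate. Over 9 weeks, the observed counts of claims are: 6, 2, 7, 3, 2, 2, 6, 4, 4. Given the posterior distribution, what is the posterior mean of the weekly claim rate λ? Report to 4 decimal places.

With a Gamma(shape α, rate β) prior, the Poisson likelihood is conjugate: the posterior is Gamma(α + ΣXᵢ, β + n).
Sum of counts S = 36 over n = 9 weeks.
Posterior: Gamma(α+S, β+n) = Gamma(11.67+36, 4.94+9) = Gamma(47.67, 13.94).
Posterior mean = α/β = 47.67/13.94 = 3.4197.

3.4197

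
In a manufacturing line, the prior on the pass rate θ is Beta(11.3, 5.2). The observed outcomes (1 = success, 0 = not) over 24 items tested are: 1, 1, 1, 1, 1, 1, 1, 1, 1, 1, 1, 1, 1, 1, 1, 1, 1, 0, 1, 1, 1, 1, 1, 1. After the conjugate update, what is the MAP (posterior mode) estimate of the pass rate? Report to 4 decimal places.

The Beta prior is conjugate to a Binomial/Bernoulli likelihood; the update adds successes to α and failures to β.
Posterior: Beta(α+k, β+n−k) = Beta(11.3+23, 5.2+1) = Beta(34.3, 6.2).
Mode of Beta(a,b) for a,b>1 is (a−1)/(a+b−2) = 33.3/38.5 = 0.8649.

0.8649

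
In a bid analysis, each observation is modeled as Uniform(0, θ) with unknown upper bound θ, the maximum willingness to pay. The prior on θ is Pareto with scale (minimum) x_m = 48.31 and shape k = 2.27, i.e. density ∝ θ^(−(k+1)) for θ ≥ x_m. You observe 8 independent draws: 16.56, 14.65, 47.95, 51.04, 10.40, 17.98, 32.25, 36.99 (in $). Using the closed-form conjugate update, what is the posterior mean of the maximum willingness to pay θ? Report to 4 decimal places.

56.5459

A Pareto(scale x_m, shape k) prior on the upper bound θ of Uniform(0, θ) is conjugate: posterior is Pareto(max(x_m, max xᵢ), k + n).
Sample maximum = 51.04; prior scale x_m = 48.31 → posterior scale = max = 51.04.
Posterior shape = 2.27 + 8 = 10.27.
E[θ|data] = k·x_m/(k−1) = 10.27·51.04/9.27 = 56.5459.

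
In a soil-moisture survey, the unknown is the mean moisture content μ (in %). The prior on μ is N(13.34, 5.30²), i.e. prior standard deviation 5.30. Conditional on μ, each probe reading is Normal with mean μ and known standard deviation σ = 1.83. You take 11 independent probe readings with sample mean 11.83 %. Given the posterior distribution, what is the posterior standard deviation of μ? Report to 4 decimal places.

0.5488

For Normal data with known variance σ², a Normal(μ₀, σ₀²) prior on μ is conjugate. Posterior precision = 1/σ₀² + n/σ²; posterior mean is the precision-weighted average of μ₀ and x̄.
σ₀² = 5.30² = 28.09, σ² = 1.83² = 3.3489; σ² + n·σ₀² = 3.3489 + 11·28.09 = 312.3389.
Posterior precision = 1/σ₀² + n/σ² = 1/28.09 + 11/3.3489 = (σ² + n·σ₀²)/(σ₀²σ²) = 312.3389/(28.09·3.3489); posterior variance σₙ² = σ₀²σ²/(σ² + n·σ₀²) = 28.09·3.3489/312.3389 = 0.301181.
Posterior SD = √σₙ² = √(28.09·3.3489/312.3389) = 0.5488.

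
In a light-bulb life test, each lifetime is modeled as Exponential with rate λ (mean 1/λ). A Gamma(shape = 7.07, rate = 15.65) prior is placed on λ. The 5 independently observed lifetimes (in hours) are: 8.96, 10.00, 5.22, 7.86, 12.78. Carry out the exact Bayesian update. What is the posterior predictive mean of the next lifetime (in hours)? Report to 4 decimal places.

5.4625

With a Gamma(shape α, rate β) prior on the exponential rate λ, the posterior after n observations with total T = Σxᵢ is Gamma(α+n, β+T).
Sum of observations T = 44.82 hours; n = 5.
Posterior: Gamma(7.07+5, 15.65+44.82) = Gamma(12.07, 60.47).
The predictive distribution for the next observation is Lomax; its mean is β/(α−1) = 60.47/11.07 = 5.4625.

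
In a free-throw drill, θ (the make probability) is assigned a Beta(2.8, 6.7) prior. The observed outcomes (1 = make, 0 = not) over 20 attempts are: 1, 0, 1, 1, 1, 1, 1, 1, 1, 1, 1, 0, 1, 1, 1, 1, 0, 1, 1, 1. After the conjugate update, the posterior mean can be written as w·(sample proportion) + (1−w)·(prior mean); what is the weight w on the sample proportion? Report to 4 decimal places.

0.6780

The Beta prior is conjugate to a Binomial/Bernoulli likelihood; the update adds successes to α and failures to β.
Posterior mean = (α₀+k)/(α₀+β₀+n) = [n/(α₀+β₀+n)]·(k/n) + [(α₀+β₀)/(α₀+β₀+n)]·α₀/(α₀+β₀), so only n and the prior enter the weight.
The weight on the data is w = n/(α₀+β₀+n) = 20/(2.8+6.7+20) = 20/29.5 = 0.6780.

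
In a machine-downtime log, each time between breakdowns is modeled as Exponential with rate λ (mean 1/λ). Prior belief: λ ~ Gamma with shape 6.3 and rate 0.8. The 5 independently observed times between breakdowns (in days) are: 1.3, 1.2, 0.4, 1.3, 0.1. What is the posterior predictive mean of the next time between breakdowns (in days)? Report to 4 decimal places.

0.4951

With a Gamma(shape α, rate β) prior on the exponential rate λ, the posterior after n observations with total T = Σxᵢ is Gamma(α+n, β+T).
Sum of observations T = 4.3 days; n = 5.
Posterior: Gamma(6.3+5, 0.8+4.3) = Gamma(11.3, 5.1).
The predictive distribution for the next observation is Lomax; its mean is β/(α−1) = 5.1/10.3 = 0.4951.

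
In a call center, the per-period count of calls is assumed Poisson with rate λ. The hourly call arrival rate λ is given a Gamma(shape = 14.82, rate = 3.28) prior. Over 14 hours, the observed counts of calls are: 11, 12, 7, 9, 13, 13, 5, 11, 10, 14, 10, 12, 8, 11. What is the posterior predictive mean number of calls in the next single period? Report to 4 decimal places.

With a Gamma(shape α, rate β) prior, the Poisson likelihood is conjugate: the posterior is Gamma(α + ΣXᵢ, β + n).
Sum of counts S = 146 over n = 14 hours.
Posterior: Gamma(α+S, β+n) = Gamma(14.82+146, 3.28+14) = Gamma(160.82, 17.28).
The predictive distribution for one future period is NegBinom with mean α/β = 9.3067.

9.3067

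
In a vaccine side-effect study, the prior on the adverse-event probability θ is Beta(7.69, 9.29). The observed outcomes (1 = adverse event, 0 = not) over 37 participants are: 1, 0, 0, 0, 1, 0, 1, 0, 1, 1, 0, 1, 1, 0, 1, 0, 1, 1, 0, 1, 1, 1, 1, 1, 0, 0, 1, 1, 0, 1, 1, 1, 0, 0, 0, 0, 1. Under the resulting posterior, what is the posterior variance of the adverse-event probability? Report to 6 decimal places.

The Beta prior is conjugate to a Binomial/Bernoulli likelihood; the update adds successes to α and failures to β.
Posterior: Beta(α+k, β+n−k) = Beta(7.69+21, 9.29+16) = Beta(28.69, 25.29).
Var = αβ/((α+β)²(α+β+1)) = 28.69·25.29/(53.98²·54.98) = 0.004529.

0.004529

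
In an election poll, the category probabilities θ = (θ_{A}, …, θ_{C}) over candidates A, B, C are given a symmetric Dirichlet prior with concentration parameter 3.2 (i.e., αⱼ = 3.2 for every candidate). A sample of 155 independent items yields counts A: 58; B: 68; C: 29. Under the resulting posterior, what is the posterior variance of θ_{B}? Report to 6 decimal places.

0.001482

The Dirichlet prior is conjugate to the Multinomial likelihood: each posterior αⱼ = prior αⱼ + observed count nⱼ.
Posterior concentration: (61.2, 71.2, 32.2), total = 164.6.
Var[θ_j] = α_j(Σα−α_j)/((Σα)²(Σα+1)) = 71.2·93.4/(164.6²·165.6) = 0.001482.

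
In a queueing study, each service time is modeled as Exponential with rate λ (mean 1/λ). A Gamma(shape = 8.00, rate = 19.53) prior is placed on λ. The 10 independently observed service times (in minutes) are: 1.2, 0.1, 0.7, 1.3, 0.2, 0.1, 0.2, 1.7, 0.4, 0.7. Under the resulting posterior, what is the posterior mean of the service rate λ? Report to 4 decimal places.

With a Gamma(shape α, rate β) prior on the exponential rate λ, the posterior after n observations with total T = Σxᵢ is Gamma(α+n, β+T).
Sum of observations T = 6.6 minutes; n = 10.
Posterior: Gamma(8.00+10, 19.53+6.6) = Gamma(18.00, 26.13).
Posterior mean of λ = α/β = 18.00/26.13 = 0.6889.

0.6889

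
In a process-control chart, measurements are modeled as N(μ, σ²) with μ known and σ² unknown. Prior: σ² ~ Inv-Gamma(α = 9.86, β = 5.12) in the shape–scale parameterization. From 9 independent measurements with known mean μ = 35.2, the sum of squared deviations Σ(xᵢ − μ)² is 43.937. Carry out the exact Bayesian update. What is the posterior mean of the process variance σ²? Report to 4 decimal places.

With known mean μ and an Inverse-Gamma(α, β) prior on σ², the Normal likelihood is conjugate: posterior is Inv-Gamma(α + n/2, β + Σ(xᵢ−μ)²/2).
Posterior: Inv-Gamma(9.86 + 9/2, 5.12 + 43.937/2) = Inv-Gamma(14.36, 27.0885).
E[σ²|data] = β/(α−1) = 27.0885/13.36 = 2.0276.

2.0276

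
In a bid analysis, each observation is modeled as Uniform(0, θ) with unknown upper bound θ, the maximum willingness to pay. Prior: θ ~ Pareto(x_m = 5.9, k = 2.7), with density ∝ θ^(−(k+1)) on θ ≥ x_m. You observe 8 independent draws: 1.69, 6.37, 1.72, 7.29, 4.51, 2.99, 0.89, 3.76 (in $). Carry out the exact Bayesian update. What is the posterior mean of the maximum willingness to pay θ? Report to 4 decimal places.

8.0415

A Pareto(scale x_m, shape k) prior on the upper bound θ of Uniform(0, θ) is conjugate: posterior is Pareto(max(x_m, max xᵢ), k + n).
Sample maximum = 7.29; prior scale x_m = 5.9 → posterior scale = max = 7.29.
Posterior shape = 2.7 + 8 = 10.7.
E[θ|data] = k·x_m/(k−1) = 10.7·7.29/9.7 = 8.0415.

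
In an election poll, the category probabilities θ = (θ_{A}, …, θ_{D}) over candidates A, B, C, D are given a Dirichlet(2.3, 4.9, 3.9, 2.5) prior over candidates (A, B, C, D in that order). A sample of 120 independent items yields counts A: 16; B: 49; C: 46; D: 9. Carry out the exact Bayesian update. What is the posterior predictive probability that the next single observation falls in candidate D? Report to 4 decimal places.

The Dirichlet prior is conjugate to the Multinomial likelihood: each posterior αⱼ = prior αⱼ + observed count nⱼ.
Posterior concentration: (18.3, 53.9, 49.9, 11.5), total = 133.6.
P(next = D | data) = α_{D}/Σα = 0.0861.

0.0861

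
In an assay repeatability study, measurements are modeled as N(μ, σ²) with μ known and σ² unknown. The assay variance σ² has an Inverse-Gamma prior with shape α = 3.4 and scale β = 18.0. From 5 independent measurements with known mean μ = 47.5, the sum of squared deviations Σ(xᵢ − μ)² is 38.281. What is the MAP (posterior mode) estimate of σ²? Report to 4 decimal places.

5.3827

With known mean μ and an Inverse-Gamma(α, β) prior on σ², the Normal likelihood is conjugate: posterior is Inv-Gamma(α + n/2, β + Σ(xᵢ−μ)²/2).
Posterior: Inv-Gamma(3.4 + 5/2, 18.0 + 38.281/2) = Inv-Gamma(5.90, 37.1405).
Mode = β/(α+1) = 37.1405/6.90 = 5.3827.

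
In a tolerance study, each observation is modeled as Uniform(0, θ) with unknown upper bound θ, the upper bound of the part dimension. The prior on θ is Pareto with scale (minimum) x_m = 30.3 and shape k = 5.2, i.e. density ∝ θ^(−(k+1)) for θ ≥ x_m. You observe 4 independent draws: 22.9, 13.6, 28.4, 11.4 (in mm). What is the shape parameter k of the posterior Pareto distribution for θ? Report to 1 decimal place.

A Pareto(scale x_m, shape k) prior on the upper bound θ of Uniform(0, θ) is conjugate: posterior is Pareto(max(x_m, max xᵢ), k + n).
Sample maximum = 28.4; prior scale x_m = 30.3 → posterior scale = max = 30.3.
Posterior shape = 5.2 + 4 = 9.2.
Posterior shape k = 9.2.

9.2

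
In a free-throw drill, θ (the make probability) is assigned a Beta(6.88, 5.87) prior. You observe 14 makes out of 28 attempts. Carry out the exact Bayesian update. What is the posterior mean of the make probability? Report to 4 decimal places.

The Beta prior is conjugate to a Binomial/Bernoulli likelihood; the update adds successes to α and failures to β.
Posterior: Beta(α+k, β+n−k) = Beta(6.88+14, 5.87+14) = Beta(20.88, 19.87).
Posterior mean = α/(α+β) = 20.88/40.75 = 0.5124.

0.5124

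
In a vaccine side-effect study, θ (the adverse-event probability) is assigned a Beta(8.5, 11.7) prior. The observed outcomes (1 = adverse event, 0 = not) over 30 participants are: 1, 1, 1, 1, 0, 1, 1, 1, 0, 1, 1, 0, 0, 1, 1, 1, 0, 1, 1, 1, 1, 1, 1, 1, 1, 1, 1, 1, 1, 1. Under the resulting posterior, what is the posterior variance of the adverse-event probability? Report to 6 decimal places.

0.004336

The Beta prior is conjugate to a Binomial/Bernoulli likelihood; the update adds successes to α and failures to β.
Posterior: Beta(α+k, β+n−k) = Beta(8.5+25, 11.7+5) = Beta(33.5, 16.7).
Var = αβ/((α+β)²(α+β+1)) = 33.5·16.7/(50.2²·51.2) = 0.004336.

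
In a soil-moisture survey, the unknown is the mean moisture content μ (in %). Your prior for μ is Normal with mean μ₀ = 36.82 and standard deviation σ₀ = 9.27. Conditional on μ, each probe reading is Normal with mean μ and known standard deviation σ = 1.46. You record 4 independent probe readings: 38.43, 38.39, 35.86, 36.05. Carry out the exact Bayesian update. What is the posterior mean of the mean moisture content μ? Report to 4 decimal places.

For Normal data with known variance σ², a Normal(μ₀, σ₀²) prior on μ is conjugate. Posterior precision = 1/σ₀² + n/σ²; posterior mean is the precision-weighted average of μ₀ and x̄.
Σxᵢ = 38.43 + 38.39 + 35.86 + 36.05 = 148.73, so n·x̄ = 148.73.
σ₀² = 9.27² = 85.9329, σ² = 1.46² = 2.1316; σ² + n·σ₀² = 2.1316 + 4·85.9329 = 345.8632.
Posterior mean = (μ₀/σ₀² + n·x̄/σ²)/(1/σ₀² + n/σ²) = (σ²·μ₀ + σ₀²·n·x̄)/(σ² + n·σ₀²) = (2.1316·36.82 + 85.9329·148.73)/345.8632 = 12859.285729/345.8632 = 37.1803.

37.1803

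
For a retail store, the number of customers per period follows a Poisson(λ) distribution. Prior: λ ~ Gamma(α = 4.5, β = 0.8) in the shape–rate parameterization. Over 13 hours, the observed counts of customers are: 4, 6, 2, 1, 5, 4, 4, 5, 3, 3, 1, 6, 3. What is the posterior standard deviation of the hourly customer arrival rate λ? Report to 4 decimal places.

0.5200

With a Gamma(shape α, rate β) prior, the Poisson likelihood is conjugate: the posterior is Gamma(α + ΣXᵢ, β + n).
Sum of counts S = 47 over n = 13 hours.
Posterior: Gamma(α+S, β+n) = Gamma(4.5+47, 0.8+13) = Gamma(51.5, 13.8).
SD = √α/β = √51.5/13.8 = 0.5200.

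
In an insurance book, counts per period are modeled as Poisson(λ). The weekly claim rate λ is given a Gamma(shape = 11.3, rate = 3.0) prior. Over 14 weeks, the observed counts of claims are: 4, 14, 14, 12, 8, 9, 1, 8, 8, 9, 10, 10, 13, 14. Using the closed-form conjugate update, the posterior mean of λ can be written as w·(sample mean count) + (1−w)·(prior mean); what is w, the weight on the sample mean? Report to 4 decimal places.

With a Gamma(shape α, rate β) prior, the Poisson likelihood is conjugate: the posterior is Gamma(α + ΣXᵢ, β + n).
Posterior mean = (α₀+S)/(β₀+n) = [n/(β₀+n)]·(S/n) + [β₀/(β₀+n)]·(α₀/β₀), so only n and β₀ enter the weight.
Weight on data w = n/(β₀+n) = 14/(3.0+14) = 14/17.0 = 0.8235.

0.8235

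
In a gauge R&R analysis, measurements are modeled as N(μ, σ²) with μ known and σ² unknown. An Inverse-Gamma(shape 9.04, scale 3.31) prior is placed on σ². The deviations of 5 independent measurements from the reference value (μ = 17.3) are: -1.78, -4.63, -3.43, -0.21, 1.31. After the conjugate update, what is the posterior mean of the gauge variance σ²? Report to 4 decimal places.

2.1229

With known mean μ and an Inverse-Gamma(α, β) prior on σ², the Normal likelihood is conjugate: posterior is Inv-Gamma(α + n/2, β + Σ(xᵢ−μ)²/2).
Σ(xᵢ−μ)² = (-1.78)² + (-4.63)² + (-3.43)² + (-0.21)² + (1.31)² = 38.1304.
Posterior: Inv-Gamma(9.04 + 5/2, 3.31 + 38.1304/2) = Inv-Gamma(11.54, 22.37520).
E[σ²|data] = β/(α−1) = 22.37520/10.54 = 2.1229.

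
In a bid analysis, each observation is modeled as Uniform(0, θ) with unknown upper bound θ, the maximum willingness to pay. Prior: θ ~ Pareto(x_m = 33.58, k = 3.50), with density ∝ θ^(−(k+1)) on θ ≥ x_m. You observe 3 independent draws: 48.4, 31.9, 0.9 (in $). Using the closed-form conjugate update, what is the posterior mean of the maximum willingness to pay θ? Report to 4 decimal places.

57.2000

A Pareto(scale x_m, shape k) prior on the upper bound θ of Uniform(0, θ) is conjugate: posterior is Pareto(max(x_m, max xᵢ), k + n).
Sample maximum = 48.4; prior scale x_m = 33.58 → posterior scale = max = 48.40.
Posterior shape = 3.50 + 3 = 6.50.
E[θ|data] = k·x_m/(k−1) = 6.50·48.40/5.50 = 57.2000.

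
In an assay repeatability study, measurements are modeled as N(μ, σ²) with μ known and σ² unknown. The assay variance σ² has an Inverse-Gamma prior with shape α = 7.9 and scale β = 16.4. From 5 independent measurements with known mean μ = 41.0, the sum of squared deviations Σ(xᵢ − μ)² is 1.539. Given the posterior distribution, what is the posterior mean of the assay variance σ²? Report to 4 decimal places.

With known mean μ and an Inverse-Gamma(α, β) prior on σ², the Normal likelihood is conjugate: posterior is Inv-Gamma(α + n/2, β + Σ(xᵢ−μ)²/2).
Posterior: Inv-Gamma(7.9 + 5/2, 16.4 + 1.539/2) = Inv-Gamma(10.40, 17.1695).
E[σ²|data] = β/(α−1) = 17.1695/9.40 = 1.8265.

1.8265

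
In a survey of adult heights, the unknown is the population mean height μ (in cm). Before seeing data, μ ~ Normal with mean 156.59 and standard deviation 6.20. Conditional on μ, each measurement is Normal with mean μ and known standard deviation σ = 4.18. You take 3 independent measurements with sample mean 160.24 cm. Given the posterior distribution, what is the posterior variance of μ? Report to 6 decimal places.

For Normal data with known variance σ², a Normal(μ₀, σ₀²) prior on μ is conjugate. Posterior precision = 1/σ₀² + n/σ²; posterior mean is the precision-weighted average of μ₀ and x̄.
σ₀² = 6.20² = 38.44, σ² = 4.18² = 17.4724; σ² + n·σ₀² = 17.4724 + 3·38.44 = 132.7924.
Posterior precision = 1/σ₀² + n/σ² = 1/38.44 + 3/17.4724 = (σ² + n·σ₀²)/(σ₀²σ²) = 132.7924/(38.44·17.4724); posterior variance σₙ² = σ₀²σ²/(σ² + n·σ₀²) = 38.44·17.4724/132.7924 = 5.057812.

5.057812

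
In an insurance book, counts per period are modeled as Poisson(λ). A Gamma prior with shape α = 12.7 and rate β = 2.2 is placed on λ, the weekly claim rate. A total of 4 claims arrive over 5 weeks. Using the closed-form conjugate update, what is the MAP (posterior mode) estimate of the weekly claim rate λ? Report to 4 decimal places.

With a Gamma(shape α, rate β) prior, the Poisson likelihood is conjugate: the posterior is Gamma(α + ΣXᵢ, β + n).
Posterior: Gamma(α+S, β+n) = Gamma(12.7+4, 2.2+5) = Gamma(16.7, 7.2).
Mode of Gamma(α,β) for α≥1 is (α−1)/β = 15.7/7.2 = 2.1806.

2.1806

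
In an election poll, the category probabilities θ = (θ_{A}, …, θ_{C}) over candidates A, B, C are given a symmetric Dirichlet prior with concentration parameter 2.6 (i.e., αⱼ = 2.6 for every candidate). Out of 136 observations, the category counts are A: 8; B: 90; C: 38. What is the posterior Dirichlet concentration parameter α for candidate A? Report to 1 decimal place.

10.6

The Dirichlet prior is conjugate to the Multinomial likelihood: each posterior αⱼ = prior αⱼ + observed count nⱼ.
Posterior concentration: (10.6, 92.6, 40.6), total = 143.8.
α_{A} = 2.6 + 8 = 10.6.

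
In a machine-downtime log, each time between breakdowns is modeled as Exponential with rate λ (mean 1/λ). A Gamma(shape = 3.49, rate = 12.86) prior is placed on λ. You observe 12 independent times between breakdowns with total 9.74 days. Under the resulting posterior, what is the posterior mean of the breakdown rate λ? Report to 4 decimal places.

With a Gamma(shape α, rate β) prior on the exponential rate λ, the posterior after n observations with total T = Σxᵢ is Gamma(α+n, β+T).
Posterior: Gamma(3.49+12, 12.86+9.74) = Gamma(15.49, 22.60).
Posterior mean of λ = α/β = 15.49/22.60 = 0.6854.

0.6854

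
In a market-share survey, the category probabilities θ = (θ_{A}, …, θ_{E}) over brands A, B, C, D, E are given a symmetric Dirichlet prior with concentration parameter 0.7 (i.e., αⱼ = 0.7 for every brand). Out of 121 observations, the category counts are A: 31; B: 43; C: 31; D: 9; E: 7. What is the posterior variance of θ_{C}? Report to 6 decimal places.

0.001512

The Dirichlet prior is conjugate to the Multinomial likelihood: each posterior αⱼ = prior αⱼ + observed count nⱼ.
Posterior concentration: (31.7, 43.7, 31.7, 9.7, 7.7), total = 124.5.
Var[θ_j] = α_j(Σα−α_j)/((Σα)²(Σα+1)) = 31.7·92.8/(124.5²·125.5) = 0.001512.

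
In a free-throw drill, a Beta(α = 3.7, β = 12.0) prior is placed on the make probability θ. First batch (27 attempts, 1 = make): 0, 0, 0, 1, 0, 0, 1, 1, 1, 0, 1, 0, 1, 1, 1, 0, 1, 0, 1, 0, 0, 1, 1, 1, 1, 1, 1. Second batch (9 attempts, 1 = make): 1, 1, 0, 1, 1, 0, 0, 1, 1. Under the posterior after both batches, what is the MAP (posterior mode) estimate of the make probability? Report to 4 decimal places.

The Beta prior is conjugate to a Binomial/Bernoulli likelihood; the update adds successes to α and failures to β.
After batch 1: Beta(3.7+16, 12.0+11) = Beta(19.7, 23.0).
After batch 2: Beta(19.7+6, 23.0+3) = Beta(25.7, 26.0).
Mode of Beta(a,b) for a,b>1 is (a−1)/(a+b−2) = 24.7/49.7 = 0.4970.

0.4970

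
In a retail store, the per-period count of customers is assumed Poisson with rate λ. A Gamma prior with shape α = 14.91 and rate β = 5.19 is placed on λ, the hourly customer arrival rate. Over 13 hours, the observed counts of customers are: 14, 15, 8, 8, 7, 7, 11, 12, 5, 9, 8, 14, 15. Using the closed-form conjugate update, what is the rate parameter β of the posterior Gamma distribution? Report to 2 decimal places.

With a Gamma(shape α, rate β) prior, the Poisson likelihood is conjugate: the posterior is Gamma(α + ΣXᵢ, β + n).
Sum of counts S = 133 over n = 13 hours.
Posterior: Gamma(α+S, β+n) = Gamma(14.91+133, 5.19+13) = Gamma(147.91, 18.19).
Posterior β = 18.19.

18.19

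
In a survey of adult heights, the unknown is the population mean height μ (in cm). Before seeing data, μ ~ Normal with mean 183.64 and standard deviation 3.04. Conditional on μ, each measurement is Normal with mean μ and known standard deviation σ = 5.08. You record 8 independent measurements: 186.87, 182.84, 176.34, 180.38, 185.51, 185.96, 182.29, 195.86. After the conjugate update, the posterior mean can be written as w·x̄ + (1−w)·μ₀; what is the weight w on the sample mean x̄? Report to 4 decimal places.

0.7413

For Normal data with known variance σ², a Normal(μ₀, σ₀²) prior on μ is conjugate. Posterior precision = 1/σ₀² + n/σ²; posterior mean is the precision-weighted average of μ₀ and x̄.
σ₀² = 3.04² = 9.2416, σ² = 5.08² = 25.8064. Prior precision 1/σ₀² = 1/9.2416; data precision n/σ² = 8/25.8064.
w = (n/σ²)/(1/σ₀² + n/σ²) = n·σ₀²/(σ² + n·σ₀²) = 8·9.2416/(25.8064 + 8·9.2416) = 73.9328/99.7392 = 0.7413.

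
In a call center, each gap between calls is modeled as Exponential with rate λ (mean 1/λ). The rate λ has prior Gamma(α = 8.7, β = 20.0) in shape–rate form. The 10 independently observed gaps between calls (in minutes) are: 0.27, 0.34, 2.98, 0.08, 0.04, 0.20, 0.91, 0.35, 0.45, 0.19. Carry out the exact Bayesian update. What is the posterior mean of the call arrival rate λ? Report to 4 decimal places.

With a Gamma(shape α, rate β) prior on the exponential rate λ, the posterior after n observations with total T = Σxᵢ is Gamma(α+n, β+T).
Sum of observations T = 5.81 minutes; n = 10.
Posterior: Gamma(8.7+10, 20.0+5.81) = Gamma(18.7, 25.81).
Posterior mean of λ = α/β = 18.7/25.81 = 0.7245.

0.7245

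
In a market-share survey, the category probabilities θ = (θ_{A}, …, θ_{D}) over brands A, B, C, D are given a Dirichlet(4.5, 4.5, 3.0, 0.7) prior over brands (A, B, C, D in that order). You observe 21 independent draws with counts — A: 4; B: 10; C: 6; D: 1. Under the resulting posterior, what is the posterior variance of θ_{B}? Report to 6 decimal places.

The Dirichlet prior is conjugate to the Multinomial likelihood: each posterior αⱼ = prior αⱼ + observed count nⱼ.
Posterior concentration: (8.5, 14.5, 9.0, 1.7), total = 33.7.
Var[θ_j] = α_j(Σα−α_j)/((Σα)²(Σα+1)) = 14.5·19.2/(33.7²·34.7) = 0.007064.

0.007064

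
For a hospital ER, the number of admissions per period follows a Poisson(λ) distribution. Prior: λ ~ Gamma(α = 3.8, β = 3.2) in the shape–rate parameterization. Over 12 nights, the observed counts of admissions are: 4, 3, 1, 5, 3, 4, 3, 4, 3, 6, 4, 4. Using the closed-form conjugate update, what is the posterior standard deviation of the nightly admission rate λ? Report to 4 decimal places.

With a Gamma(shape α, rate β) prior, the Poisson likelihood is conjugate: the posterior is Gamma(α + ΣXᵢ, β + n).
Sum of counts S = 44 over n = 12 nights.
Posterior: Gamma(α+S, β+n) = Gamma(3.8+44, 3.2+12) = Gamma(47.8, 15.2).
SD = √α/β = √47.8/15.2 = 0.4549.

0.4549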